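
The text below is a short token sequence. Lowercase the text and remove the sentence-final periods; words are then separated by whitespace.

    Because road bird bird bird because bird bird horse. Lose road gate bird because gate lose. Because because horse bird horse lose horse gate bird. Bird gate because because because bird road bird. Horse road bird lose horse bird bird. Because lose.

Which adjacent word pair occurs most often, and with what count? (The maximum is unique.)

Bigram frequencies (highest first):
  bird bird: 5
  road bird: 3
  bird because: 3
  bird horse: 3
  because because: 3
  because bird: 2
  … (18 more, each ≤ 2)

"bird bird", 5 times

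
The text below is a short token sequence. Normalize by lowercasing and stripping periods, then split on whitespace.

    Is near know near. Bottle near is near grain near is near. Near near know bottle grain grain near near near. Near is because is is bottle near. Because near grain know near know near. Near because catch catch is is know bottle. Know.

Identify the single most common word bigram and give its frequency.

"near near", 6 times

Bigram frequencies (highest first):
  near near: 6
  is near: 3
  near know: 3
  know near: 3
  near is: 3
  bottle near: 2
  … (18 more, each ≤ 2)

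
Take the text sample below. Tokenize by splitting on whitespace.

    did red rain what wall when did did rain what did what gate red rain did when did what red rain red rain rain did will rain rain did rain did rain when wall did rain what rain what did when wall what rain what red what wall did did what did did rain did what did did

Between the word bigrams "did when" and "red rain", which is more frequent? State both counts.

"did when": 2 occurrences
"red rain": 4 occurrences

"red rain" (4 vs 2)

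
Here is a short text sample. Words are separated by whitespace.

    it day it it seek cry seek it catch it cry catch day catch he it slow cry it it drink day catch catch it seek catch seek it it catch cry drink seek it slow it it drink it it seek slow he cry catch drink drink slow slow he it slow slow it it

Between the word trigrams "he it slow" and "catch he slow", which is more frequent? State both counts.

"he it slow": 2 occurrences
"catch he slow": 0 occurrences

"he it slow" (2 vs 0)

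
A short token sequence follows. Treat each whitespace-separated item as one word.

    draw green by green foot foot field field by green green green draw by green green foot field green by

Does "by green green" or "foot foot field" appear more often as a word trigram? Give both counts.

"by green green" (2 vs 1)

"by green green": 2 occurrences
"foot foot field": 1 occurrence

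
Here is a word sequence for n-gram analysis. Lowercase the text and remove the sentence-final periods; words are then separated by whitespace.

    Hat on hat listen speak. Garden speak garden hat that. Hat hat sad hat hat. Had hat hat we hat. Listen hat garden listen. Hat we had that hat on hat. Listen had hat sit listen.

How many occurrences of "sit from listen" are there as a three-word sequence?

0

Scanning the 34 overlapping trigram windows for "sit from listen":
  (none found)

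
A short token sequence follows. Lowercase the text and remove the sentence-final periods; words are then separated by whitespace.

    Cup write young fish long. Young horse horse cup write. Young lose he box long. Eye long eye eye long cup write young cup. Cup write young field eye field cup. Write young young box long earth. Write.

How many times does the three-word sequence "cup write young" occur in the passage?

5

Scanning the 36 overlapping trigram windows for "cup write young":
  position 1–3: cup write young
  position 9–11: cup write young
  position 21–23: cup write young
  position 25–27: cup write young
  position 31–33: cup write young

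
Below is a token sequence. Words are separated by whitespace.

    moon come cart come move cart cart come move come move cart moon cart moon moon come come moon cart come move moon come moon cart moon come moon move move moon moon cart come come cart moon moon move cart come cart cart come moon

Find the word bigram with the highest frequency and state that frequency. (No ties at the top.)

Bigram frequencies (highest first):
  cart come: 6
  moon come: 4
  come move: 4
  cart moon: 4
  moon cart: 4
  come moon: 4
  … (9 more, each ≤ 3)

"cart come", 6 times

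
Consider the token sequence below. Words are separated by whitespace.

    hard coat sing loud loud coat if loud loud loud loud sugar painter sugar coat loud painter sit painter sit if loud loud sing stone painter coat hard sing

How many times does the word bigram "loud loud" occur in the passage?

Scanning the 28 overlapping bigram windows for "loud loud":
  position 4–5: loud loud
  position 8–9: loud loud
  position 9–10: loud loud
  position 10–11: loud loud
  position 22–23: loud loud

5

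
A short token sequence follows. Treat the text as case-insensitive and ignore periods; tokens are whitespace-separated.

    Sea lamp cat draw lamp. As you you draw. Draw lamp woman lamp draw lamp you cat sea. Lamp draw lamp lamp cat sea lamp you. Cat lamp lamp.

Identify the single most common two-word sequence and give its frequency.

"draw lamp", 4 times

Bigram frequencies (highest first):
  draw lamp: 4
  sea lamp: 3
  lamp cat: 2
  lamp draw: 2
  lamp you: 2
  you cat: 2
  … (11 more, each ≤ 2)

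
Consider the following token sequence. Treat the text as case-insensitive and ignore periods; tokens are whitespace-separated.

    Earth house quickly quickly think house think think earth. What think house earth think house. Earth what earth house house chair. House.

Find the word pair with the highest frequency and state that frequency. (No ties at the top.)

Bigram frequencies (highest first):
  think house: 3
  earth house: 2
  earth what: 2
  house earth: 2
  house quickly: 1
  quickly quickly: 1
  … (10 more, each ≤ 1)

"think house", 3 times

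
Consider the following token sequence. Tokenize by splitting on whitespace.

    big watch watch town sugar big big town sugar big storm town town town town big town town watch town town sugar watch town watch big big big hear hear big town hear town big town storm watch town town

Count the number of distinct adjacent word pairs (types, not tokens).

21

40 tokens → 39 bigram windows in total.
Repeated bigrams (each contributes count−1 duplicates):
  town town: 6
  big town: 4
  watch town: 4
  big big: 3
  town sugar: 3
  sugar big: 2
  town big: 2
  town watch: 2
18 duplicate windows → 39 − 18 = 21 distinct.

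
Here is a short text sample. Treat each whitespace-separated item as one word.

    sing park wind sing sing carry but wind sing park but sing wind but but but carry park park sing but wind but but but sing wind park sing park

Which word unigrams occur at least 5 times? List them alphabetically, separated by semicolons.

but; park; sing; wind

Unigram counts meeting the condition (at least 5 times):
  but: 9
  park: 6
  sing: 8
  wind: 5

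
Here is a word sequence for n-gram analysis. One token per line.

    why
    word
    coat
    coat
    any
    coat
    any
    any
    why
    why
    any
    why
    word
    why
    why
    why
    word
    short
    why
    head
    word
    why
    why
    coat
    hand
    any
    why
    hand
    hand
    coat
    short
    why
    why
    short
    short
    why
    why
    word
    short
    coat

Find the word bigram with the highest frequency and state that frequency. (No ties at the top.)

"why why", 6 times

Bigram frequencies (highest first):
  why why: 6
  why word: 4
  any why: 3
  short why: 3
  coat any: 2
  word why: 2
  … (18 more, each ≤ 2)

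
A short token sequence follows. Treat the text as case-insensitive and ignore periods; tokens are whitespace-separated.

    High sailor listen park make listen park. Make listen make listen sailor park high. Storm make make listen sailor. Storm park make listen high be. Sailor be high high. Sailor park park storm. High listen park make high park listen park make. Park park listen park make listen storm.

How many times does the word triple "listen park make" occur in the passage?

5

Scanning the 47 overlapping trigram windows for "listen park make":
  position 3–5: listen park make
  position 6–8: listen park make
  position 35–37: listen park make
  position 40–42: listen park make
  position 45–47: listen park make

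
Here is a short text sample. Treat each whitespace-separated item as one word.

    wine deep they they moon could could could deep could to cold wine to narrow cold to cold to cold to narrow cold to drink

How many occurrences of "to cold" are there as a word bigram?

3

Scanning the 24 overlapping bigram windows for "to cold":
  position 11–12: to cold
  position 17–18: to cold
  position 19–20: to cold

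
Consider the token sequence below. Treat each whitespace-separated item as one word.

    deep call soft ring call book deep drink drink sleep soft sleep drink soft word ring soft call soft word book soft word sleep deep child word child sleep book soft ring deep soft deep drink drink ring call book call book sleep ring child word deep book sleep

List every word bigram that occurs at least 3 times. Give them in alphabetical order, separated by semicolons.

call book; soft word

Bigram counts meeting the condition (at least 3 times):
  call book: 3
  soft word: 3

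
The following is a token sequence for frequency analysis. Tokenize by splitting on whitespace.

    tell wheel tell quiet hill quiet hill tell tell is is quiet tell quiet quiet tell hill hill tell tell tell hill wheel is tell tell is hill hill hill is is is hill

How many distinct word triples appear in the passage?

30

34 tokens → 32 trigram windows in total.
Repeated trigrams (each contributes count−1 duplicates):
  hill tell tell: 2
  tell tell is: 2
2 duplicate windows → 32 − 2 = 30 distinct.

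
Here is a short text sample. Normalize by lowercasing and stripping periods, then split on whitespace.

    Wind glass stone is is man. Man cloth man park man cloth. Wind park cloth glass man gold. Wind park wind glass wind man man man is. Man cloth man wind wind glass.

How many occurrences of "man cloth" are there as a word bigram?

Scanning the 32 overlapping bigram windows for "man cloth":
  position 7–8: man cloth
  position 11–12: man cloth
  position 28–29: man cloth

3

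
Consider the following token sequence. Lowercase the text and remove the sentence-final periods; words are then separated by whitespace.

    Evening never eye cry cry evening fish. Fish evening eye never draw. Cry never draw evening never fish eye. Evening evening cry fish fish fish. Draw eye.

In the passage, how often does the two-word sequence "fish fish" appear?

Scanning the 26 overlapping bigram windows for "fish fish":
  position 7–8: fish fish
  position 23–24: fish fish
  position 24–25: fish fish

3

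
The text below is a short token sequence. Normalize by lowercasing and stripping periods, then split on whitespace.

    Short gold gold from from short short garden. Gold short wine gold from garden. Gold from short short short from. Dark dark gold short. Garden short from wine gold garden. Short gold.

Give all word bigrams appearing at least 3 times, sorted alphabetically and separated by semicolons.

Bigram counts meeting the condition (at least 3 times):
  gold from: 3
  short short: 3

gold from; short short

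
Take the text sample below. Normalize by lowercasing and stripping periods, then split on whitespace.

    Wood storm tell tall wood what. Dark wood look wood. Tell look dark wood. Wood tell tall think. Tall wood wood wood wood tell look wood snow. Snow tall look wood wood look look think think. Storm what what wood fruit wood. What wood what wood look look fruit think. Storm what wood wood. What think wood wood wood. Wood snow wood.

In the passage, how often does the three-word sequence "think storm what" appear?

Scanning the 60 overlapping trigram windows for "think storm what":
  position 36–38: think storm what
  position 50–52: think storm what

2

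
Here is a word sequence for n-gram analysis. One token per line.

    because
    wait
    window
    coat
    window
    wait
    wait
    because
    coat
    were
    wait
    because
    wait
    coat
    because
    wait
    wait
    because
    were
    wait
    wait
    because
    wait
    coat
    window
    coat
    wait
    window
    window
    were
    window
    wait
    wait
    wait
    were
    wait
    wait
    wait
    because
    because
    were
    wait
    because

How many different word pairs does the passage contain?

43 tokens → 42 bigram windows in total.
Repeated bigrams (each contributes count−1 duplicates):
  wait wait: 7
  wait because: 6
  because wait: 4
  were wait: 4
  because were: 2
  coat window: 2
  wait coat: 2
  wait window: 2
  … (2 more repeated)
23 duplicate windows → 42 − 23 = 19 distinct.

19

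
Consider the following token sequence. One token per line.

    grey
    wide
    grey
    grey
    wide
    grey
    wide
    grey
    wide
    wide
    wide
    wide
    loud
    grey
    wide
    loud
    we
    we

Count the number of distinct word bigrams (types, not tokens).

18 tokens → 17 bigram windows in total.
Repeated bigrams (each contributes count−1 duplicates):
  grey wide: 5
  wide grey: 3
  wide wide: 3
  wide loud: 2
9 duplicate windows → 17 − 9 = 8 distinct.

8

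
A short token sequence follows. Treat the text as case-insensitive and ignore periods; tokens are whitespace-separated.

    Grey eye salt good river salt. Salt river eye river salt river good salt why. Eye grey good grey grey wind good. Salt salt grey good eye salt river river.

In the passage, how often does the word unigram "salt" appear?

Scanning the 30 tokens for "salt":
  position 3: salt
  position 6: salt
  position 7: salt
  position 11: salt
  position 14: salt
  position 23: salt
  position 24: salt
  position 28: salt

8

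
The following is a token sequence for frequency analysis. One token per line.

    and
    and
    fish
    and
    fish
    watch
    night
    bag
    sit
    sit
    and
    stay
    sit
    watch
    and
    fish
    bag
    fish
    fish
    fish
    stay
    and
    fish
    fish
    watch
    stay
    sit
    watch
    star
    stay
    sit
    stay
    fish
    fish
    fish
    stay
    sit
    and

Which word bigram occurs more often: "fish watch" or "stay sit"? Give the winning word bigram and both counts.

"stay sit" (4 vs 2)

"fish watch": 2 occurrences
"stay sit": 4 occurrences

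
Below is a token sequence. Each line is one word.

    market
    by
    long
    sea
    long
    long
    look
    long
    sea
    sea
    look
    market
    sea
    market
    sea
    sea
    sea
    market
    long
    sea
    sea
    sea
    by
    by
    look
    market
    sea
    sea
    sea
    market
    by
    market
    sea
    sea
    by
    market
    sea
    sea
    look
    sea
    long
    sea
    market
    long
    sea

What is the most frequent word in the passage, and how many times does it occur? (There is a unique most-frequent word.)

"sea", 20 times

Unigram frequencies (highest first):
  sea: 20
  market: 9
  long: 7
  by: 5
  look: 4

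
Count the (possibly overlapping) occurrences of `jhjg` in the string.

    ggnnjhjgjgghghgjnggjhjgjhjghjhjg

4

Sliding a length-4 window over the 32 characters (29 positions):
  position 5–8: jhjg
  position 20–23: jhjg
  position 24–27: jhjg
  position 29–32: jhjg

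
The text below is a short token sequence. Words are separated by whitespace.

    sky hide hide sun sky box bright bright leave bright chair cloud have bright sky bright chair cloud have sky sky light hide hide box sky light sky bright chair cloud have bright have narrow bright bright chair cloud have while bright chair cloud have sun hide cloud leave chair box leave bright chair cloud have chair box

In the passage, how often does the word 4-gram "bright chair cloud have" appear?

6

Scanning the 55 overlapping 4-gram windows for "bright chair cloud have":
  position 10–13: bright chair cloud have
  position 16–19: bright chair cloud have
  position 29–32: bright chair cloud have
  position 37–40: bright chair cloud have
  position 42–45: bright chair cloud have
  position 53–56: bright chair cloud have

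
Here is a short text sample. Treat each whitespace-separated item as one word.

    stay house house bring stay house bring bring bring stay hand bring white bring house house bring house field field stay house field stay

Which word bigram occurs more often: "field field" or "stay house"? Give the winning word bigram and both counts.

"stay house" (3 vs 1)

"field field": 1 occurrence
"stay house": 3 occurrences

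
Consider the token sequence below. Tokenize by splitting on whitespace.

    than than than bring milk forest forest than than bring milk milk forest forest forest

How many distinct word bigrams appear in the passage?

15 tokens → 14 bigram windows in total.
Repeated bigrams (each contributes count−1 duplicates):
  forest forest: 3
  than than: 3
  bring milk: 2
  milk forest: 2
  than bring: 2
7 duplicate windows → 14 − 7 = 7 distinct.

7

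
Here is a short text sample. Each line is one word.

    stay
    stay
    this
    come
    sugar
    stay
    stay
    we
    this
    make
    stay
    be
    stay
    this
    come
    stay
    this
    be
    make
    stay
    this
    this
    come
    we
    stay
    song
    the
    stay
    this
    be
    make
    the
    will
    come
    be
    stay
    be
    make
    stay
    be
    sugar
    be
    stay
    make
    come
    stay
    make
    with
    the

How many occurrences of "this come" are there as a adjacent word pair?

3

Scanning the 48 overlapping bigram windows for "this come":
  position 3–4: this come
  position 14–15: this come
  position 22–23: this come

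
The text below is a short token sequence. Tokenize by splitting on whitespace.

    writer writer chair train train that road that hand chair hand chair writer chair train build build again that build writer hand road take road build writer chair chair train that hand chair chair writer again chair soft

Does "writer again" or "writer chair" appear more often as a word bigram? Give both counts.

"writer chair" (3 vs 1)

"writer again": 1 occurrence
"writer chair": 3 occurrences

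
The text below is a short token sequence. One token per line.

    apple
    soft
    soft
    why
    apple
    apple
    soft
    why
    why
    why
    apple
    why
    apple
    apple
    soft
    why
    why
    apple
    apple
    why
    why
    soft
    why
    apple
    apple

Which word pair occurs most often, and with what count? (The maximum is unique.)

Bigram frequencies (highest first):
  why apple: 5
  soft why: 4
  apple apple: 4
  why why: 4
  apple soft: 3
  apple why: 2
  … (2 more, each ≤ 1)

"why apple", 5 times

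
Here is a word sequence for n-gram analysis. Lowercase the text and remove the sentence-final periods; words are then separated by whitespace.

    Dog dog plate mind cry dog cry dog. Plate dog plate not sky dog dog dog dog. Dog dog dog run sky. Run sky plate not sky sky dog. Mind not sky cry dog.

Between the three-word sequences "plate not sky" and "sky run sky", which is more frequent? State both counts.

"plate not sky": 2 occurrences
"sky run sky": 1 occurrence

"plate not sky" (2 vs 1)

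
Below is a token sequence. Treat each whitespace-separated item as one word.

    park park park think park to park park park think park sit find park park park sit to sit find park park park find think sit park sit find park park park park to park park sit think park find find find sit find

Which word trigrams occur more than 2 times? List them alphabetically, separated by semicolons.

Trigram counts meeting the condition (more than 2 times):
  find park park: 3
  park park park: 6
  sit find park: 3

find park park; park park park; sit find park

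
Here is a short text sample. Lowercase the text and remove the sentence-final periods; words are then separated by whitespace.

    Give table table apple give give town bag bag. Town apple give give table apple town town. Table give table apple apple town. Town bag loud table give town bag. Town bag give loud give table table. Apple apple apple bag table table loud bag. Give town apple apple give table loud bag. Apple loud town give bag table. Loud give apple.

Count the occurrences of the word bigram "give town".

Scanning the 61 overlapping bigram windows for "give town":
  position 6–7: give town
  position 28–29: give town
  position 46–47: give town

3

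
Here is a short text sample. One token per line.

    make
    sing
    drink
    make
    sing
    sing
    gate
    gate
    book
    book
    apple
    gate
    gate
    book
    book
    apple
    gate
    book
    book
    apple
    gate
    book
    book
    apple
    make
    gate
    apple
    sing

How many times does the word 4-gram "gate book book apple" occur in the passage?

Scanning the 25 overlapping 4-gram windows for "gate book book apple":
  position 8–11: gate book book apple
  position 13–16: gate book book apple
  position 17–20: gate book book apple
  position 21–24: gate book book apple

4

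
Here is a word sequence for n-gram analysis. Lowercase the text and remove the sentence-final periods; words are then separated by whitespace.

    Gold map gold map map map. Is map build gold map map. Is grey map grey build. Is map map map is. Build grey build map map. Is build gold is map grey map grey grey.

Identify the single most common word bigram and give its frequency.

"map map", 6 times

Bigram frequencies (highest first):
  map map: 6
  map is: 4
  gold map: 3
  is map: 3
  map grey: 3
  build gold: 2
  … (11 more, each ≤ 2)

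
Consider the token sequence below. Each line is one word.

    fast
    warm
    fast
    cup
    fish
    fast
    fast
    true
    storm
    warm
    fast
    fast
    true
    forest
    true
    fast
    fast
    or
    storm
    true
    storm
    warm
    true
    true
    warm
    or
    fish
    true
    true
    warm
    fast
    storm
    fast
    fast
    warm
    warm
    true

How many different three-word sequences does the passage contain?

32

37 tokens → 35 trigram windows in total.
Repeated trigrams (each contributes count−1 duplicates):
  fast fast true: 2
  true storm warm: 2
  true true warm: 2
3 duplicate windows → 35 − 3 = 32 distinct.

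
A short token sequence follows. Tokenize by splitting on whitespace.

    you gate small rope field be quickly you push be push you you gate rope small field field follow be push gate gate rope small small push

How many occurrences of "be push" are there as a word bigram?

2

Scanning the 26 overlapping bigram windows for "be push":
  position 10–11: be push
  position 20–21: be push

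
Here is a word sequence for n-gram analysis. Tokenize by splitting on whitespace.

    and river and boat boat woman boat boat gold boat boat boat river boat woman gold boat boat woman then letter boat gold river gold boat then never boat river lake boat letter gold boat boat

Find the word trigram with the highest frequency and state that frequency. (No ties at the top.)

Trigram frequencies (highest first):
  gold boat boat: 3
  boat boat woman: 2
  and river and: 1
  river and boat: 1
  and boat boat: 1
  boat woman boat: 1
  … (25 more, each ≤ 1)

"gold boat boat", 3 times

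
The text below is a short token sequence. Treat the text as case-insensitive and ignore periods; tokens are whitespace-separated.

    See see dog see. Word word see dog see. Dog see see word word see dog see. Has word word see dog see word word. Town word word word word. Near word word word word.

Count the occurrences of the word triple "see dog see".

Scanning the 33 overlapping trigram windows for "see dog see":
  position 2–4: see dog see
  position 7–9: see dog see
  position 9–11: see dog see
  position 15–17: see dog see
  position 21–23: see dog see

5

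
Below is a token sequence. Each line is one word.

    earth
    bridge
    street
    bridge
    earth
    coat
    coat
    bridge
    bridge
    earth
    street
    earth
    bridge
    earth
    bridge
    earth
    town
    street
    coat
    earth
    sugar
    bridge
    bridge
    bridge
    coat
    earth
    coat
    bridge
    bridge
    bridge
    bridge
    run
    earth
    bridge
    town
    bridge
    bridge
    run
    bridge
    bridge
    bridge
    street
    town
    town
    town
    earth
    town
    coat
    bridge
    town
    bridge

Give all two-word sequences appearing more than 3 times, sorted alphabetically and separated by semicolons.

bridge bridge; bridge earth; earth bridge

Bigram counts meeting the condition (more than 3 times):
  bridge bridge: 9
  bridge earth: 4
  earth bridge: 4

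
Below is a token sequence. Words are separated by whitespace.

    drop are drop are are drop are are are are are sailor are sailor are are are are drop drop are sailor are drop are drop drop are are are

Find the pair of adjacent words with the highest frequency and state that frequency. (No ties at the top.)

Bigram frequencies (highest first):
  are are: 10
  drop are: 6
  are drop: 5
  are sailor: 3
  sailor are: 3
  drop drop: 2

"are are", 10 times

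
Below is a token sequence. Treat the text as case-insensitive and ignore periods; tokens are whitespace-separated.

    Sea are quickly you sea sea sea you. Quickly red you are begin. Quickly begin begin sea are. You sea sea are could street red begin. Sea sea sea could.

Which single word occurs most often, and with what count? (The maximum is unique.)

"sea", 10 times

Unigram frequencies (highest first):
  sea: 10
  are: 4
  you: 4
  begin: 4
  quickly: 3
  red: 2
  … (2 more, each ≤ 2)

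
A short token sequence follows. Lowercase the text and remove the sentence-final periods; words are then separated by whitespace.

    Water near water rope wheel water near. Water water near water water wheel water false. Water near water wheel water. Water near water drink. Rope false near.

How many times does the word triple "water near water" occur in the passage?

5

Scanning the 25 overlapping trigram windows for "water near water":
  position 1–3: water near water
  position 6–8: water near water
  position 9–11: water near water
  position 16–18: water near water
  position 21–23: water near water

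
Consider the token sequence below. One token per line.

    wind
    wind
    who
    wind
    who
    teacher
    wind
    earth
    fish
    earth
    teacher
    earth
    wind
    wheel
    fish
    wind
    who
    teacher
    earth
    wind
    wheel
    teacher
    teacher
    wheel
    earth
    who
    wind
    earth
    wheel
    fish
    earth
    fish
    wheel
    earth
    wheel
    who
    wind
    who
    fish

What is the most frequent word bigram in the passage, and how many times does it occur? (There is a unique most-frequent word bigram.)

"wind who", 4 times

Bigram frequencies (highest first):
  wind who: 4
  who wind: 3
  who teacher: 2
  wind earth: 2
  earth fish: 2
  fish earth: 2
  … (17 more, each ≤ 2)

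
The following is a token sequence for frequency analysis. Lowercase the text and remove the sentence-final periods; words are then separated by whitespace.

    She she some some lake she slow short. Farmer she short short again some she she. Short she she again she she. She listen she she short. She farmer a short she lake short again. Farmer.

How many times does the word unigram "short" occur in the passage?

Scanning the 36 tokens for "short":
  position 8: short
  position 11: short
  position 12: short
  position 17: short
  position 27: short
  position 31: short
  position 34: short

7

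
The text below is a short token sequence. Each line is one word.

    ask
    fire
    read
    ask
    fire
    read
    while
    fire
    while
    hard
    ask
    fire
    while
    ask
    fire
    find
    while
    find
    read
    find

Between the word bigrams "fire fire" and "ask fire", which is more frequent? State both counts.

"fire fire": 0 occurrences
"ask fire": 4 occurrences

"ask fire" (4 vs 0)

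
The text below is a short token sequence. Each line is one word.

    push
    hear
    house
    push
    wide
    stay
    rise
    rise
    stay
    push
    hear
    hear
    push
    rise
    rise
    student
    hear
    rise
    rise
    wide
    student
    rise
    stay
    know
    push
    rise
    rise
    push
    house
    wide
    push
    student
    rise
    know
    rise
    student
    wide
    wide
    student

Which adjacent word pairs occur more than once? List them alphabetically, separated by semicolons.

push hear; push rise; rise rise; rise stay; rise student; student rise; wide student

Bigram counts meeting the condition (more than once):
  push hear: 2
  push rise: 2
  rise rise: 4
  rise stay: 2
  rise student: 2
  student rise: 2
  wide student: 2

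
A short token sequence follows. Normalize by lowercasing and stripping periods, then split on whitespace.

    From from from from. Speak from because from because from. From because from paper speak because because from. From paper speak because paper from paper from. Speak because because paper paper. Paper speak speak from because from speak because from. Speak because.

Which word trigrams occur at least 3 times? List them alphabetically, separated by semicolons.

Trigram counts meeting the condition (at least 3 times):
  from because from: 4
  from speak because: 3

from because from; from speak because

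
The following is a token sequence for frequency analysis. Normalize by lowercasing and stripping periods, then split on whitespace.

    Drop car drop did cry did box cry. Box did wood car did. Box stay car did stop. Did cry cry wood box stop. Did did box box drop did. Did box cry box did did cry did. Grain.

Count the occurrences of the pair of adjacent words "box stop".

Scanning the 38 overlapping bigram windows for "box stop":
  position 23–24: box stop

1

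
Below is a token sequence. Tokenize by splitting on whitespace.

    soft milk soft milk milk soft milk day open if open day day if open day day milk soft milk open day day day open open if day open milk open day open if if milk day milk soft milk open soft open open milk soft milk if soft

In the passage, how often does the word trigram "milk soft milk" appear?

Scanning the 47 overlapping trigram windows for "milk soft milk":
  position 2–4: milk soft milk
  position 5–7: milk soft milk
  position 18–20: milk soft milk
  position 38–40: milk soft milk
  position 45–47: milk soft milk

5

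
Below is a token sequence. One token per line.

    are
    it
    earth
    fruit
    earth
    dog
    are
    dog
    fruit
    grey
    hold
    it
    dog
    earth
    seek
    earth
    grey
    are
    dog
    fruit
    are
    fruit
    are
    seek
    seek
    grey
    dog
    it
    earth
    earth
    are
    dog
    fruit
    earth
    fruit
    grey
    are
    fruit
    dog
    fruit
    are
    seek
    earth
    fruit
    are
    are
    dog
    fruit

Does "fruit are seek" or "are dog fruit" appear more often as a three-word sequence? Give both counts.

"are dog fruit" (4 vs 2)

"fruit are seek": 2 occurrences
"are dog fruit": 4 occurrences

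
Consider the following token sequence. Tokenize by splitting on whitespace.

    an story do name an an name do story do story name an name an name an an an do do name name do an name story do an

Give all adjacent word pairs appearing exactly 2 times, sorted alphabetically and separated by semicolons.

Bigram counts meeting the condition (exactly 2 times):
  do an: 2
  do name: 2
  do story: 2
  name do: 2

do an; do name; do story; name do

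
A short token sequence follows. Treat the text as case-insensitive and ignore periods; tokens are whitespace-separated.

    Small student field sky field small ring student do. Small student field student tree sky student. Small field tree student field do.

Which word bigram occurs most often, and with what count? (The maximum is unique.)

"student field", 3 times

Bigram frequencies (highest first):
  student field: 3
  small student: 2
  field sky: 1
  sky field: 1
  field small: 1
  small ring: 1
  … (12 more, each ≤ 1)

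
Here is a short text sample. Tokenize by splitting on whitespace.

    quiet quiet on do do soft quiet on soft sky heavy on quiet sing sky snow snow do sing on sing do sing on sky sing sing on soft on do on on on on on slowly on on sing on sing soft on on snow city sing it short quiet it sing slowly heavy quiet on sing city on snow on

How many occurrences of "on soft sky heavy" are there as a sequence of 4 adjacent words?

Scanning the 59 overlapping 4-gram windows for "on soft sky heavy":
  position 8–11: on soft sky heavy

1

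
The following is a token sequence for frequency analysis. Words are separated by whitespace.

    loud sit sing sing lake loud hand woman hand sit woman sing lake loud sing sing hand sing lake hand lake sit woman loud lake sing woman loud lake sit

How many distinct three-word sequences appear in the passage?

30 tokens → 28 trigram windows in total.
Repeated trigrams (each contributes count−1 duplicates):
  sing lake loud: 2
  woman loud lake: 2
2 duplicate windows → 28 − 2 = 26 distinct.

26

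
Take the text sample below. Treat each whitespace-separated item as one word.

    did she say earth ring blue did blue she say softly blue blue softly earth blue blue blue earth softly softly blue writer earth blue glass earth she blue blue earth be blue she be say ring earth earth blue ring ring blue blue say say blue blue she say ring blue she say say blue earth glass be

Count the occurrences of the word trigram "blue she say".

3

Scanning the 57 overlapping trigram windows for "blue she say":
  position 8–10: blue she say
  position 48–50: blue she say
  position 52–54: blue she say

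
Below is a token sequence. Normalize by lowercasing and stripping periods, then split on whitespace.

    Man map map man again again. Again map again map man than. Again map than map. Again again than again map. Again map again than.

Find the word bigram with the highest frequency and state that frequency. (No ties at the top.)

Bigram frequencies (highest first):
  again map: 5
  map again: 4
  again again: 3
  map man: 2
  than again: 2
  again than: 2
  … (6 more, each ≤ 1)

"again map", 5 times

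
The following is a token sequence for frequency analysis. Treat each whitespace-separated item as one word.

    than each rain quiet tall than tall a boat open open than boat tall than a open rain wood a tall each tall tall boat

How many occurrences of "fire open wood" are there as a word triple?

Scanning the 23 overlapping trigram windows for "fire open wood":
  (none found)

0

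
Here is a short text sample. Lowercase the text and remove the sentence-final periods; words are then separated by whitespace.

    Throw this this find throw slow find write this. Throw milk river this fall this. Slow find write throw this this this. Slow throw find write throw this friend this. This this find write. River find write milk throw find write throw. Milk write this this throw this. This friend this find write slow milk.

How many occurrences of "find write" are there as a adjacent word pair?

7

Scanning the 54 overlapping bigram windows for "find write":
  position 7–8: find write
  position 17–18: find write
  position 25–26: find write
  position 33–34: find write
  position 36–37: find write
  position 40–41: find write
  position 52–53: find write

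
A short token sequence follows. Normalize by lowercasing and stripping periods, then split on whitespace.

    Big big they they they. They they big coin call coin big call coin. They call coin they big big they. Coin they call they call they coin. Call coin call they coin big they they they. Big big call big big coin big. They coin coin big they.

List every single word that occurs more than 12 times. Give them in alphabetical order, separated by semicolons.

big; they

Unigram counts meeting the condition (more than 12 times):
  big: 13
  they: 17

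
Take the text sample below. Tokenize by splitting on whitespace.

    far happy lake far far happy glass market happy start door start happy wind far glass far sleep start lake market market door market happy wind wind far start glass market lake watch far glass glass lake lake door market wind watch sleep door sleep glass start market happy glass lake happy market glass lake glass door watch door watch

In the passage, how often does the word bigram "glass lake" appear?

Scanning the 59 overlapping bigram windows for "glass lake":
  position 36–37: glass lake
  position 50–51: glass lake
  position 54–55: glass lake

3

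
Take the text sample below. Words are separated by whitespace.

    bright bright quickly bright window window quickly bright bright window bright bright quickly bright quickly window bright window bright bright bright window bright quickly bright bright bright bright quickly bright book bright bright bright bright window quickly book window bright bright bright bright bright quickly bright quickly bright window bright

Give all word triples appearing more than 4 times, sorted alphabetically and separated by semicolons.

Trigram counts meeting the condition (more than 4 times):
  bright bright bright: 8
  bright quickly bright: 6

bright bright bright; bright quickly bright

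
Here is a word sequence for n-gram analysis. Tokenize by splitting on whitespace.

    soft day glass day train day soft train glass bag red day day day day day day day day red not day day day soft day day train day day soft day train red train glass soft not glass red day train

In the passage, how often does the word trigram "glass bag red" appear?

1

Scanning the 40 overlapping trigram windows for "glass bag red":
  position 9–11: glass bag red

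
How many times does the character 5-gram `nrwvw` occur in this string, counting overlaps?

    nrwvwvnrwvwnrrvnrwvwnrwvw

Sliding a length-5 window over the 25 characters (21 positions):
  position 1–5: nrwvw
  position 7–11: nrwvw
  position 16–20: nrwvw
  position 21–25: nrwvw

4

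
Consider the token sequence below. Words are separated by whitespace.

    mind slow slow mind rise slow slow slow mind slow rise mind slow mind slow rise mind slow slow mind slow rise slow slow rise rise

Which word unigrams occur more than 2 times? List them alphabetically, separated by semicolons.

Unigram counts meeting the condition (more than 2 times):
  mind: 7
  rise: 6
  slow: 13

mind; rise; slow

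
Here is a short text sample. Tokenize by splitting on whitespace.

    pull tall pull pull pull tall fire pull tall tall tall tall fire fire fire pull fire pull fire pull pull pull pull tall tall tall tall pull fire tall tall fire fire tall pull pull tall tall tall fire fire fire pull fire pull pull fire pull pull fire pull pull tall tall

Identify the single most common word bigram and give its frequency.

"tall tall", 10 times

Bigram frequencies (highest first):
  tall tall: 10
  pull pull: 9
  fire pull: 8
  pull tall: 6
  pull fire: 6
  fire fire: 5
  … (3 more, each ≤ 4)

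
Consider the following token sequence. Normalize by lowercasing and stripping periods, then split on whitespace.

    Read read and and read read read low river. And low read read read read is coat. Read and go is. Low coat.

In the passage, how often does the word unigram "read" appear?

10

Scanning the 23 tokens for "read":
  position 1: read
  position 2: read
  position 5: read
  position 6: read
  position 7: read
  position 12: read
  position 13: read
  position 14: read
  position 15: read
  position 18: read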